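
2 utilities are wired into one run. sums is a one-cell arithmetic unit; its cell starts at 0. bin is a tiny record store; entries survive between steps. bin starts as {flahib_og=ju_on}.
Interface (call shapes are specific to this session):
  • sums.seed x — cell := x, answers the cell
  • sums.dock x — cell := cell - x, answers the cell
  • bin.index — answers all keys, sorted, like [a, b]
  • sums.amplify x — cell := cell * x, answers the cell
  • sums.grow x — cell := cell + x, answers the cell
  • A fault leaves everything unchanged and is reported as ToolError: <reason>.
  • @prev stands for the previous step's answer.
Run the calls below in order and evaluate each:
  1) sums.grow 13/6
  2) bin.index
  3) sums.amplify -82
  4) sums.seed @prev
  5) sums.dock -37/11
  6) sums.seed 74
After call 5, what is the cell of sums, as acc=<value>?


Answer: acc=-5752/33

Derivation:
# sums.grow(x=13/6) => 13/6
# bin.index() => [flahib_og]
# sums.amplify(x=-82) => -533/3
# sums.seed(x=@prev) => -533/3
# sums.dock(x=-37/11) => -5752/33
# sums.seed(x=74) => 74


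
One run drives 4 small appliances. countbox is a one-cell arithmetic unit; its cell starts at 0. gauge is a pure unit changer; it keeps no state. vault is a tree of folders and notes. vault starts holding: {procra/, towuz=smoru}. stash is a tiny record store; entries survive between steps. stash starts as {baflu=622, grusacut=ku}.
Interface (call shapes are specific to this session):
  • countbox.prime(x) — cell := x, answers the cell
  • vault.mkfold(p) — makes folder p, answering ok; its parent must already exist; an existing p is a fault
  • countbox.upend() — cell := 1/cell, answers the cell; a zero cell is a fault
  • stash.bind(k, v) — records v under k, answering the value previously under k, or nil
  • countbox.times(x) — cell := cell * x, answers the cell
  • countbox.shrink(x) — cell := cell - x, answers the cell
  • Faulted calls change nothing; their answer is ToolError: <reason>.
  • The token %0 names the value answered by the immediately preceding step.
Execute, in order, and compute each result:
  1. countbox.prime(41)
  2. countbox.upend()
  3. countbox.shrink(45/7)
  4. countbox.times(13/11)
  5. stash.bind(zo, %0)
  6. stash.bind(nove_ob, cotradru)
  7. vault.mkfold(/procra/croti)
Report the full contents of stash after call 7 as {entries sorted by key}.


[in] prime 41
= 41
[in] upend
= 1/41
[in] shrink 45/7
= -1838/287
[in] times 13/11
= -23894/3157
[in] bind zo %0
= nil
[in] bind nove_ob cotradru
= nil
[in] mkfold /procra/croti
= ok

Answer: {baflu=622, grusacut=ku, nove_ob=cotradru, zo=-23894/3157}


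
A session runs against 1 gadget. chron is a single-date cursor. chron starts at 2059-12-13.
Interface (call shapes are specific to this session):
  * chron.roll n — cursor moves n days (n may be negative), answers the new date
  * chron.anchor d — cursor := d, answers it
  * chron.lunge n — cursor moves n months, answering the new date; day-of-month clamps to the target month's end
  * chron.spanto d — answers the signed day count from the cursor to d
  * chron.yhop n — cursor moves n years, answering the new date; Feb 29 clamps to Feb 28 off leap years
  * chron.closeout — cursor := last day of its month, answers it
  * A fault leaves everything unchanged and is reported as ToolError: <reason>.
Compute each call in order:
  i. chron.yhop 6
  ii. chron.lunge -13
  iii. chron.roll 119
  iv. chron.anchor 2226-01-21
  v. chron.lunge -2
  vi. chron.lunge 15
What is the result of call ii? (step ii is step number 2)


~$ chron.yhop n=6
[out] 2065-12-13
~$ chron.lunge n=-13
[out] 2064-11-13
~$ chron.roll n=119
[out] 2065-03-12
~$ chron.anchor d=2226-01-21
[out] 2226-01-21
~$ chron.lunge n=-2
[out] 2225-11-21
~$ chron.lunge n=15
[out] 2227-02-21

Answer: 2064-11-13


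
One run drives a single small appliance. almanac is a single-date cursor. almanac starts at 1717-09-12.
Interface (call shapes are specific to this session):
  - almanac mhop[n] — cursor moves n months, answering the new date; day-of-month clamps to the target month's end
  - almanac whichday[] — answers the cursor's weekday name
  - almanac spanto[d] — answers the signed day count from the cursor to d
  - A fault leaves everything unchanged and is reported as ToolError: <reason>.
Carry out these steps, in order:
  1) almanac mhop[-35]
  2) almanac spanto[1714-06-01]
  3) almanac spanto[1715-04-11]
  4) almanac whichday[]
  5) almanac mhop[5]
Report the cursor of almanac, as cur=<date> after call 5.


Answer: cur=1715-03-12

Derivation:
I use almanac mhop passing n→-35, and observe 1714-10-12.
I run almanac spanto passing d→1714-06-01, and observe -133.
I run almanac spanto passing d→1715-04-11, and see 181.
I use almanac whichday(), — result: Friday.
Now I run almanac mhop passing n→5, and get 1715-03-12.


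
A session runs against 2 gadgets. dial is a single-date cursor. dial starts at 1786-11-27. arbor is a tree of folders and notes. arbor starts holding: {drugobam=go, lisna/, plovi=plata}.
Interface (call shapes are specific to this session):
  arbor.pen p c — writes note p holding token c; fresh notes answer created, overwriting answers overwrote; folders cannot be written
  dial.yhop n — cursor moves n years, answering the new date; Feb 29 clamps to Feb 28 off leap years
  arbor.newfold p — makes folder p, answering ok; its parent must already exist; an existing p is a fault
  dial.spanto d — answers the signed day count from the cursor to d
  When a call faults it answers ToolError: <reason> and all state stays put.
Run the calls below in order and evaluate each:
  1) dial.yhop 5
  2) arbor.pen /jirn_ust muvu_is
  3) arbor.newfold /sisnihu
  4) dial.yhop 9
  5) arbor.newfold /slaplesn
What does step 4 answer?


Step: yhop[n→5]
Result: 1791-11-27
Step: pen[p→/jirn_ust; c→muvu_is]
Result: created
Step: newfold[p→/sisnihu]
Result: ok
Step: yhop[n→9]
Result: 1800-11-27
Step: newfold[p→/slaplesn]
Result: ok

Answer: 1800-11-27


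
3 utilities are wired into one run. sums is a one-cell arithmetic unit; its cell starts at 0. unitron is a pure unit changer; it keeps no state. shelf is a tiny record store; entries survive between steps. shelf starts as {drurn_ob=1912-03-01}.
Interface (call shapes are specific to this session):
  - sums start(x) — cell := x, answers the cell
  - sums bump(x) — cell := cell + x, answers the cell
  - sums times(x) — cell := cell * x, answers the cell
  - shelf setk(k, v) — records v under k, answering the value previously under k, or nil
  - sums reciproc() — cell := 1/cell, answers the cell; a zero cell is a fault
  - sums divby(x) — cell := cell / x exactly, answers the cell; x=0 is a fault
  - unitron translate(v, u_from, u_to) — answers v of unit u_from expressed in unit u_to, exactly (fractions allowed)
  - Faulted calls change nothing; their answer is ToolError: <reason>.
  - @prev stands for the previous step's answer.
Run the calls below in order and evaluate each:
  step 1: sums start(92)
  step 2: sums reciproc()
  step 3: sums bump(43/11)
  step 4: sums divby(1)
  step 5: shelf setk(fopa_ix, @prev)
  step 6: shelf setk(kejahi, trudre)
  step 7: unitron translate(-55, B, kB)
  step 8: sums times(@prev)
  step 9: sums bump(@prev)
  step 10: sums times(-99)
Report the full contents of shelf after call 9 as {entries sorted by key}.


CALL sums start[x=92]
RET  92
CALL sums reciproc[]
RET  1/92
CALL sums bump[x=43/11]
RET  3967/1012
CALL sums divby[x=1]
RET  3967/1012
CALL shelf setk[k=fopa_ix; v=@prev]
RET  nil
CALL shelf setk[k=kejahi; v=trudre]
RET  nil
CALL unitron translate[v=-55; u_from=B; u_to=kB]
RET  -11/200
CALL sums times[x=@prev]
RET  -3967/18400
CALL sums bump[x=@prev]
RET  -3967/9200
CALL sums times[x=-99]
RET  392733/9200

Answer: {drurn_ob=1912-03-01, fopa_ix=3967/1012, kejahi=trudre}


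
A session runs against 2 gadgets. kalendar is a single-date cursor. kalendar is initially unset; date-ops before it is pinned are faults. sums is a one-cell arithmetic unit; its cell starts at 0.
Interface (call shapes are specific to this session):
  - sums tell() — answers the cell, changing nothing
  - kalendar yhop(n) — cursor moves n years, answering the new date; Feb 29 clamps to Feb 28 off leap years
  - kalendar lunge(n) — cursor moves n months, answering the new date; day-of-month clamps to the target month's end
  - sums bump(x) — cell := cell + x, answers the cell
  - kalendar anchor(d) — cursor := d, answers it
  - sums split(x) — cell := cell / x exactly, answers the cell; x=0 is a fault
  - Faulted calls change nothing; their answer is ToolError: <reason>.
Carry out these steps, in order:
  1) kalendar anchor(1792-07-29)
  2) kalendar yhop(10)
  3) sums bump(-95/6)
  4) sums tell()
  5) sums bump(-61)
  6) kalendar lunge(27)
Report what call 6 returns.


Answer: 1804-10-29

Derivation:
==> kalendar anchor(d=1792-07-29)
<== 1792-07-29
==> kalendar yhop(n=10)
<== 1802-07-29
==> sums bump(x=-95/6)
<== -95/6
==> sums tell()
<== -95/6
==> sums bump(x=-61)
<== -461/6
==> kalendar lunge(n=27)
<== 1804-10-29


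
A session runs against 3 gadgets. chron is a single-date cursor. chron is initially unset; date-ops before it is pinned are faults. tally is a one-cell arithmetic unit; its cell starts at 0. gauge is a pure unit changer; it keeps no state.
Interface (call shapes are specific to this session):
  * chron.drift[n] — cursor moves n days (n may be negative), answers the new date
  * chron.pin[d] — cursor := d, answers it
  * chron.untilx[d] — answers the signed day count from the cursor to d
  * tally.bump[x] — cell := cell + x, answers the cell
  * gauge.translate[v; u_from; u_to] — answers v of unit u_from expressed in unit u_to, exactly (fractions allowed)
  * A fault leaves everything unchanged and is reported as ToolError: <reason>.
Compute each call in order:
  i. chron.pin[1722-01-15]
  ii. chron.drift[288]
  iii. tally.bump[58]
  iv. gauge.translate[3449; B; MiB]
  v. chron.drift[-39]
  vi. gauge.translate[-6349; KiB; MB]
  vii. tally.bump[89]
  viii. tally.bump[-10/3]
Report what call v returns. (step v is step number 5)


Answer: 1722-09-21

Derivation:
Then chron.pin passing d='1722-01-15', giving 1722-01-15.
Now I run chron.drift passing n='288', yielding 1722-10-30.
I use tally.bump passing x='58', which returns 58.
Next I call gauge.translate passing v='3449', u_from='B', u_to='MiB', and observe 3449/1048576.
I run chron.drift passing n='-39', → 1722-09-21.
Then gauge.translate passing v='-6349', u_from='KiB', u_to='MB': -101584/15625.
I use tally.bump passing x='89', and get 147.
Using tally.bump passing x='-10/3', which returns 431/3.


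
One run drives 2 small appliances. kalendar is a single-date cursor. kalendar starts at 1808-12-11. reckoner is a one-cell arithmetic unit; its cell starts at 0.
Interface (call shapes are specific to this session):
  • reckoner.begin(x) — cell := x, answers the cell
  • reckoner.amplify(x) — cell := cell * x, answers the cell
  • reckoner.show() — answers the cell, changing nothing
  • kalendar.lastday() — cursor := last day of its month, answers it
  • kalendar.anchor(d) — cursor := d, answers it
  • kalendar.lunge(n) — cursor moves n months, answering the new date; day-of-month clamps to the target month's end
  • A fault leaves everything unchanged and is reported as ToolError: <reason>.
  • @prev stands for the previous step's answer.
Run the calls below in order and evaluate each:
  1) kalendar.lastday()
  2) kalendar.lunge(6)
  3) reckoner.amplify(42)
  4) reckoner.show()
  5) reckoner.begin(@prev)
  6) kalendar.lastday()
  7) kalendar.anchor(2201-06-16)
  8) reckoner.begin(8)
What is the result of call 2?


Answer: 1809-06-30

Derivation:
$ lastday
  1808-12-31
$ lunge 6
  1809-06-30
$ amplify 42
  0
$ show
  0
$ begin @prev
  0
$ lastday
  1809-06-30
$ anchor 2201-06-16
  2201-06-16
$ begin 8
  8


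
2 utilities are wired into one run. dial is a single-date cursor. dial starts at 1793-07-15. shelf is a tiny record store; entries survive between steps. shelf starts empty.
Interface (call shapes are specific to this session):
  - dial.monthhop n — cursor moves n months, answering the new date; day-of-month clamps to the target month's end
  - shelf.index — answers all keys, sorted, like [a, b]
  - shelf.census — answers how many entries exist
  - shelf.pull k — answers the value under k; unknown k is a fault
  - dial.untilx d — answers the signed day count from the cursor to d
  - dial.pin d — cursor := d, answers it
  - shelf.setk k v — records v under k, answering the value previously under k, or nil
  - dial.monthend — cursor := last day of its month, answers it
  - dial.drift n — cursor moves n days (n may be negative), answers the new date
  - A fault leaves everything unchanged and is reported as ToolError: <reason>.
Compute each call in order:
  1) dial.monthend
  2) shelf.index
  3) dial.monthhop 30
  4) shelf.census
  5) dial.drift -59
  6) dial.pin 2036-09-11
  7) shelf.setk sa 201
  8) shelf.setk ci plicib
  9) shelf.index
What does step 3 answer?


Answer: 1796-01-31

Derivation:
Act: dial.monthend[]
Obs: 1793-07-31
Act: shelf.index[]
Obs: []
Act: dial.monthhop[30]
Obs: 1796-01-31
Act: shelf.census[]
Obs: 0
Act: dial.drift[-59]
Obs: 1795-12-03
Act: dial.pin[2036-09-11]
Obs: 2036-09-11
Act: shelf.setk[sa; 201]
Obs: nil
Act: shelf.setk[ci; plicib]
Obs: nil
Act: shelf.index[]
Obs: [ci, sa]


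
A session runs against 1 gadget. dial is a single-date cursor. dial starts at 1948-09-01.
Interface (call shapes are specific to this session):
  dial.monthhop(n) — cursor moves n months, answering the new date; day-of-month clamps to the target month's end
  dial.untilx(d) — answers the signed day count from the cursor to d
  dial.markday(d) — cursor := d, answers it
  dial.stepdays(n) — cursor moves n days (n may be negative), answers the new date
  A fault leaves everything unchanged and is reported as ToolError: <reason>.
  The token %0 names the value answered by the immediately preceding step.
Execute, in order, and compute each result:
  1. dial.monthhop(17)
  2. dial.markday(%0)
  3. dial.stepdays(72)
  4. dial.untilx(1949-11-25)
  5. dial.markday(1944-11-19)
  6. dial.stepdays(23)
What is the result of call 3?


# dial.monthhop(n='17') : 1950-02-01
# dial.markday(d='%0') : 1950-02-01
# dial.stepdays(n='72') : 1950-04-14
# dial.untilx(d='1949-11-25') : -140
# dial.markday(d='1944-11-19') : 1944-11-19
# dial.stepdays(n='23') : 1944-12-12

Answer: 1950-04-14


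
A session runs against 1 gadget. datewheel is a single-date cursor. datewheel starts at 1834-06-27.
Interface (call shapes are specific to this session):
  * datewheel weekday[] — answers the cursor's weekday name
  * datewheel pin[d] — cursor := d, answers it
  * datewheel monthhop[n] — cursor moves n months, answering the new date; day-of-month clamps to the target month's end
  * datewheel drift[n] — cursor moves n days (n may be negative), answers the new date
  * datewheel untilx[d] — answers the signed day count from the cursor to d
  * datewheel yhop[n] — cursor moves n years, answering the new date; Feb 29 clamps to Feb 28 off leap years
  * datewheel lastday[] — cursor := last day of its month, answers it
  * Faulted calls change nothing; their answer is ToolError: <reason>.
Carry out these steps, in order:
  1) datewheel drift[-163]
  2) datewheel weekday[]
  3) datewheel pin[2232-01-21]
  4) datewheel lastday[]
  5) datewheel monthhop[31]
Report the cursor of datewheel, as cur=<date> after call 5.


Answer: cur=2234-08-31

Derivation:
Act: datewheel drift[-163]
Obs: 1834-01-15
Act: datewheel weekday[]
Obs: Wednesday
Act: datewheel pin[2232-01-21]
Obs: 2232-01-21
Act: datewheel lastday[]
Obs: 2232-01-31
Act: datewheel monthhop[31]
Obs: 2234-08-31


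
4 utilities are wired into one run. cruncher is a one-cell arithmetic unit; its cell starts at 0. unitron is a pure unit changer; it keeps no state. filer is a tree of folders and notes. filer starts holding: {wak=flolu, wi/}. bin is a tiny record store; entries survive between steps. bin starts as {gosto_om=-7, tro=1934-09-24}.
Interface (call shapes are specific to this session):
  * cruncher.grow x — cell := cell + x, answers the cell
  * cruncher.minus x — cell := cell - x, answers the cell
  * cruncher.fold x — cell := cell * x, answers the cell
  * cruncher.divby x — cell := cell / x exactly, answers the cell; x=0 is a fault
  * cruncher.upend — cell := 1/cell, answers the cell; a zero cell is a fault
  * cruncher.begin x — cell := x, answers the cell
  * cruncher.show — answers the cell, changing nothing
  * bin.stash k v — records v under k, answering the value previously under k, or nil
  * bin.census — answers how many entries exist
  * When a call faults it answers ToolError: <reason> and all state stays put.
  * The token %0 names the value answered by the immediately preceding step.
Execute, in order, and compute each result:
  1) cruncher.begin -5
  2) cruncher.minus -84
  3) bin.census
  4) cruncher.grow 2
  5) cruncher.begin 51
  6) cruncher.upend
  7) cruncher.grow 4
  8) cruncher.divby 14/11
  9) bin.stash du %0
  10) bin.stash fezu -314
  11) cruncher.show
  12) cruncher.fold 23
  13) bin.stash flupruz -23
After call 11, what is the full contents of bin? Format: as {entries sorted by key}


Answer: {du=2255/714, fezu=-314, gosto_om=-7, tro=1934-09-24}

Derivation:
>> cruncher.begin(x: -5)
<< -5
>> cruncher.minus(x: -84)
<< 79
>> bin.census()
<< 2
>> cruncher.grow(x: 2)
<< 81
>> cruncher.begin(x: 51)
<< 51
>> cruncher.upend()
<< 1/51
>> cruncher.grow(x: 4)
<< 205/51
>> cruncher.divby(x: 14/11)
<< 2255/714
>> bin.stash(k: du, v: %0)
<< nil
>> bin.stash(k: fezu, v: -314)
<< nil
>> cruncher.show()
<< 2255/714
>> cruncher.fold(x: 23)
<< 51865/714
>> bin.stash(k: flupruz, v: -23)
<< nil


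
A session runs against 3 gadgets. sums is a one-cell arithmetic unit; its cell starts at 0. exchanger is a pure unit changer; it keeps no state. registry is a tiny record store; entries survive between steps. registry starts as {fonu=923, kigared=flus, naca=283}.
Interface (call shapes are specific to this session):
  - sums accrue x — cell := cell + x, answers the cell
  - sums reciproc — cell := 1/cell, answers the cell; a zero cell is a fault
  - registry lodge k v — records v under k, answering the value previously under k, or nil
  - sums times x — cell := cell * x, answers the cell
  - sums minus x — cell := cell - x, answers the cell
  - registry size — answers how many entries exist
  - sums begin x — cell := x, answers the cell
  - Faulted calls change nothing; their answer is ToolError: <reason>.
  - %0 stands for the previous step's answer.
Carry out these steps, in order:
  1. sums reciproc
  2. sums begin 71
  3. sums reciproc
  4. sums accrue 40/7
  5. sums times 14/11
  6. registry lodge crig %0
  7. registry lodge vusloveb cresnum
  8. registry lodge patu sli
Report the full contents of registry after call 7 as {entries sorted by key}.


Answer: {crig=5694/781, fonu=923, kigared=flus, naca=283, vusloveb=cresnum}

Derivation:
-> sums reciproc()
<- ToolError: reciprocal of zero
-> sums begin(x=71)
<- 71
-> sums reciproc()
<- 1/71
-> sums accrue(x=40/7)
<- 2847/497
-> sums times(x=14/11)
<- 5694/781
-> registry lodge(k=crig, v=%0)
<- nil
-> registry lodge(k=vusloveb, v=cresnum)
<- nil
-> registry lodge(k=patu, v=sli)
<- nil


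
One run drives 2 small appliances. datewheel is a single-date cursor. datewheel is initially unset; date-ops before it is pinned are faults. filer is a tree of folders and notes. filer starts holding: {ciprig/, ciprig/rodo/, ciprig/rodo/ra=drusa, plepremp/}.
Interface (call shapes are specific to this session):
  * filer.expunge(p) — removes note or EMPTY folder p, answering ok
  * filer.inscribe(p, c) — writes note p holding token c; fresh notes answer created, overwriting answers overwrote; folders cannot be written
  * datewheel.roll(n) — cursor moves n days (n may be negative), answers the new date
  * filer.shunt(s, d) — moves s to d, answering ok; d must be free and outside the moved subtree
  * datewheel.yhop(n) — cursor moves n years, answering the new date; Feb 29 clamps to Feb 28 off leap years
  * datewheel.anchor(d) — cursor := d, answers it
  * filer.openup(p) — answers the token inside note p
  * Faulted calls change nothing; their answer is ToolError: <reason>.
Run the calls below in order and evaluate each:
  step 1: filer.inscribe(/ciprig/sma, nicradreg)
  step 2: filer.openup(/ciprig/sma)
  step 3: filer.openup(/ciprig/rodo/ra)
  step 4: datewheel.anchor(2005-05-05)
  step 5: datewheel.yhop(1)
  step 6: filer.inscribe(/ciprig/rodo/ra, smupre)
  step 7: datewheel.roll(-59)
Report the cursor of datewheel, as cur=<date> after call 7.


~$ filer.inscribe p=/ciprig/sma c=nicradreg
[out] created
~$ filer.openup p=/ciprig/sma
[out] nicradreg
~$ filer.openup p=/ciprig/rodo/ra
[out] drusa
~$ datewheel.anchor d=2005-05-05
[out] 2005-05-05
~$ datewheel.yhop n=1
[out] 2006-05-05
~$ filer.inscribe p=/ciprig/rodo/ra c=smupre
[out] overwrote
~$ datewheel.roll n=-59
[out] 2006-03-07

Answer: cur=2006-03-07


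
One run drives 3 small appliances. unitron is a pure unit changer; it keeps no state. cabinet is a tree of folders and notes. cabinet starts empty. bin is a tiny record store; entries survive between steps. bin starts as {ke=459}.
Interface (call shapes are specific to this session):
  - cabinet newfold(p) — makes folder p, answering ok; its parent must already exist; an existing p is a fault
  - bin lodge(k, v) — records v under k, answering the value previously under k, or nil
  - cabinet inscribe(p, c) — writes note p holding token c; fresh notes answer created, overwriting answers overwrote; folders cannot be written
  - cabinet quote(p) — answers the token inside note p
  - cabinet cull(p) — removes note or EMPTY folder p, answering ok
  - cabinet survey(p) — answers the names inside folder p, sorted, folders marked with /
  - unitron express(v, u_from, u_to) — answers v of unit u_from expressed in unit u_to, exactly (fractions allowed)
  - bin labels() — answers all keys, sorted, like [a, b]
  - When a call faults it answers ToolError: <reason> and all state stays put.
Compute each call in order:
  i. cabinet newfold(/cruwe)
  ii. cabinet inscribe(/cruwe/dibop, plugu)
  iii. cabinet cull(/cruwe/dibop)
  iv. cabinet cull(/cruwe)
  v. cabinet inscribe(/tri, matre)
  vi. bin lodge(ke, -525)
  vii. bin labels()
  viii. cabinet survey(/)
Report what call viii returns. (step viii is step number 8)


Act: cabinet newfold[p: /cruwe]
Obs: ok
Act: cabinet inscribe[p: /cruwe/dibop; c: plugu]
Obs: created
Act: cabinet cull[p: /cruwe/dibop]
Obs: ok
Act: cabinet cull[p: /cruwe]
Obs: ok
Act: cabinet inscribe[p: /tri; c: matre]
Obs: created
Act: bin lodge[k: ke; v: -525]
Obs: 459
Act: bin labels[]
Obs: [ke]
Act: cabinet survey[p: /]
Obs: [tri]

Answer: [tri]


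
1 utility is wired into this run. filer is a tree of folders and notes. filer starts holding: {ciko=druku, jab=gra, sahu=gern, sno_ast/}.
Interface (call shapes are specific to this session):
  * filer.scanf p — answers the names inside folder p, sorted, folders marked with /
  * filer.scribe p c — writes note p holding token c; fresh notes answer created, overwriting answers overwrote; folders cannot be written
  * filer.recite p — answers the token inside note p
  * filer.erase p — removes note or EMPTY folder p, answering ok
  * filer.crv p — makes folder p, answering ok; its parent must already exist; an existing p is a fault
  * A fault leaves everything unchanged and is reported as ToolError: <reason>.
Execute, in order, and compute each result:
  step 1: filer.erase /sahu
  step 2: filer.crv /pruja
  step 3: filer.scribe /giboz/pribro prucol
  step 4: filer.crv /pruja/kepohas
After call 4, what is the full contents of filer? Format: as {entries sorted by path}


Answer: {ciko=druku, jab=gra, pruja/, pruja/kepohas/, sno_ast/}

Derivation:
! 1. erase(/sahu) ~> ok
! 2. crv(/pruja) ~> ok
! 3. scribe(/giboz/pribro, prucol) ~> ToolError: no parent
! 4. crv(/pruja/kepohas) ~> ok


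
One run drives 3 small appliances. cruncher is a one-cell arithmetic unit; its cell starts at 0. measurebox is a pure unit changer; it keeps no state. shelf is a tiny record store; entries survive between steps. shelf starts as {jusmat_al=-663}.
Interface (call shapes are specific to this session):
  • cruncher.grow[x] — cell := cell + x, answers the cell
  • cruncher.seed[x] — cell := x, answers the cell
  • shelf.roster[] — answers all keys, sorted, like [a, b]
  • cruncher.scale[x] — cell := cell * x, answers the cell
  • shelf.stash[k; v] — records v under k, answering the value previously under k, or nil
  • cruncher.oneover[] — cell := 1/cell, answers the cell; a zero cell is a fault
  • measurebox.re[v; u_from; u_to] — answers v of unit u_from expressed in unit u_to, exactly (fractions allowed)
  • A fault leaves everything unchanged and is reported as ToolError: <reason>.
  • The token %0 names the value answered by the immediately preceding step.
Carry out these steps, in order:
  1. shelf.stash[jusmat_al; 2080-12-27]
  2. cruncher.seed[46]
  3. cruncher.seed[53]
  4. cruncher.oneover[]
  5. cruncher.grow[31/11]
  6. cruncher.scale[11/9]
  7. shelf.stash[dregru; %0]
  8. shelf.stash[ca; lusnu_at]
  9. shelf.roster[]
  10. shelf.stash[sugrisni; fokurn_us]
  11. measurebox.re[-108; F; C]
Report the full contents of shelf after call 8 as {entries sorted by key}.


Answer: {ca=lusnu_at, dregru=1654/477, jusmat_al=2080-12-27}

Derivation:
[in] shelf.stash jusmat_al 2080-12-27
= -663
[in] cruncher.seed 46
= 46
[in] cruncher.seed 53
= 53
[in] cruncher.oneover
= 1/53
[in] cruncher.grow 31/11
= 1654/583
[in] cruncher.scale 11/9
= 1654/477
[in] shelf.stash dregru %0
= nil
[in] shelf.stash ca lusnu_at
= nil
[in] shelf.roster
= [ca, dregru, jusmat_al]
[in] shelf.stash sugrisni fokurn_us
= nil
[in] measurebox.re -108 F C
= -700/9


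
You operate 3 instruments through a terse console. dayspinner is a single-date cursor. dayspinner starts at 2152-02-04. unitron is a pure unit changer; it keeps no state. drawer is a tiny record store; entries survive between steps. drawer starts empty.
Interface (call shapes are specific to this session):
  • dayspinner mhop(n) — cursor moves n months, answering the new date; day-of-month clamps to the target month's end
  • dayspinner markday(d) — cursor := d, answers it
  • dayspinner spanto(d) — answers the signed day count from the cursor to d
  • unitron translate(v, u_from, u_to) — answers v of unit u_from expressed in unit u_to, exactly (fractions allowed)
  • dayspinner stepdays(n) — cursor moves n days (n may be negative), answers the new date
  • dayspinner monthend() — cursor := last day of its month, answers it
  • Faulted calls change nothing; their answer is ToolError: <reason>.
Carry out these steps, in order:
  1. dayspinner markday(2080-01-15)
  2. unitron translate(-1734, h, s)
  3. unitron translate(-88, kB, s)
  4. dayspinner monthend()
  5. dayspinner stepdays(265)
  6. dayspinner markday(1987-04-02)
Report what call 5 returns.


Answer: 2080-10-22

Derivation:
-- 1. dayspinner markday(d→2080-01-15) == 2080-01-15
-- 2. unitron translate(v→-1734, u_from→h, u_to→s) == -6242400
-- 3. unitron translate(v→-88, u_from→kB, u_to→s) == ToolError: incompatible units
-- 4. dayspinner monthend() == 2080-01-31
-- 5. dayspinner stepdays(n→265) == 2080-10-22
-- 6. dayspinner markday(d→1987-04-02) == 1987-04-02


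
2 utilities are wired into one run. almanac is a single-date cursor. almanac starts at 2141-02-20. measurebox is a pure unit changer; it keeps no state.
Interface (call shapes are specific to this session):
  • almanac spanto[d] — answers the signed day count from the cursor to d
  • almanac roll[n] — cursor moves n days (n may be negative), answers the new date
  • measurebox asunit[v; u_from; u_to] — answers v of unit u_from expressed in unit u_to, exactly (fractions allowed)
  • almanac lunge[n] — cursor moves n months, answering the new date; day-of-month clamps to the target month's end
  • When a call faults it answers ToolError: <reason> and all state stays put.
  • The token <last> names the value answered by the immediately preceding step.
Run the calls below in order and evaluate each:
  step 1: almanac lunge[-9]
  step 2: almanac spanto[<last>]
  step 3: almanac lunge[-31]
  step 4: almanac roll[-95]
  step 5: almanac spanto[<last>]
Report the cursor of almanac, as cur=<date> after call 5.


> almanac lunge n→-9
:: 2140-05-20
> almanac spanto d→<last>
:: 0
> almanac lunge n→-31
:: 2137-10-20
> almanac roll n→-95
:: 2137-07-17
> almanac spanto d→<last>
:: 0

Answer: cur=2137-07-17


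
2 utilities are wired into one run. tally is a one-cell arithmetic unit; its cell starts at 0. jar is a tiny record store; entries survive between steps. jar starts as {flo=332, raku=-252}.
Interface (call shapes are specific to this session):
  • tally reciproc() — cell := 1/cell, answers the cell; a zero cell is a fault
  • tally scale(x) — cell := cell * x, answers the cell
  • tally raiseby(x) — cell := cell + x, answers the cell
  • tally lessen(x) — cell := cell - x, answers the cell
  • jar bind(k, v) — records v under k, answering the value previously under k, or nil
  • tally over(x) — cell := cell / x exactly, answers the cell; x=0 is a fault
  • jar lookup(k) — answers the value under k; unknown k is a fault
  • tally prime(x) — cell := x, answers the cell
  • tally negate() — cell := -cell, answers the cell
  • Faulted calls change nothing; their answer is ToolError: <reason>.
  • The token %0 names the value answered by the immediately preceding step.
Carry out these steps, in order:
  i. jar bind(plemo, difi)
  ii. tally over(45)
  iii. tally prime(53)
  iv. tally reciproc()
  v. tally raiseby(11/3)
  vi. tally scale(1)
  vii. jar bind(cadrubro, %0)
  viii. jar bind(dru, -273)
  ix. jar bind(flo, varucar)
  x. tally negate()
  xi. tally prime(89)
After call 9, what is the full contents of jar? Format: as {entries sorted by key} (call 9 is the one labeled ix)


# 1. jar bind(plemo, difi) : nil
# 2. tally over(45) : 0
# 3. tally prime(53) : 53
# 4. tally reciproc() : 1/53
# 5. tally raiseby(11/3) : 586/159
# 6. tally scale(1) : 586/159
# 7. jar bind(cadrubro, %0) : nil
# 8. jar bind(dru, -273) : nil
# 9. jar bind(flo, varucar) : 332
# 10. tally negate() : -586/159
# 11. tally prime(89) : 89

Answer: {cadrubro=586/159, dru=-273, flo=varucar, plemo=difi, raku=-252}


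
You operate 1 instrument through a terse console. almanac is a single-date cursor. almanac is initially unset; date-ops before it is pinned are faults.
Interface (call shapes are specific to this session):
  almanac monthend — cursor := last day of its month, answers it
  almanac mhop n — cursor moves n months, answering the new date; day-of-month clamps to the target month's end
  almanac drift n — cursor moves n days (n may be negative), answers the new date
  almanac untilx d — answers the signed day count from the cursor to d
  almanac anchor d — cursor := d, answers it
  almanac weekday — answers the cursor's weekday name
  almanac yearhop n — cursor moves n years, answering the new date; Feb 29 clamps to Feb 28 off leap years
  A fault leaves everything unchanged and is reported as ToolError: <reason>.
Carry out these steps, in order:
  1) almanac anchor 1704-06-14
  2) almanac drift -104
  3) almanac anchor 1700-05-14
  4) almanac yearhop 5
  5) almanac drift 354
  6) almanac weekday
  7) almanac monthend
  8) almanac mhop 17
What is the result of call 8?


Do: almanac anchor[d→1704-06-14]
See: 1704-06-14
Do: almanac drift[n→-104]
See: 1704-03-02
Do: almanac anchor[d→1700-05-14]
See: 1700-05-14
Do: almanac yearhop[n→5]
See: 1705-05-14
Do: almanac drift[n→354]
See: 1706-05-03
Do: almanac weekday[]
See: Monday
Do: almanac monthend[]
See: 1706-05-31
Do: almanac mhop[n→17]
See: 1707-10-31

Answer: 1707-10-31


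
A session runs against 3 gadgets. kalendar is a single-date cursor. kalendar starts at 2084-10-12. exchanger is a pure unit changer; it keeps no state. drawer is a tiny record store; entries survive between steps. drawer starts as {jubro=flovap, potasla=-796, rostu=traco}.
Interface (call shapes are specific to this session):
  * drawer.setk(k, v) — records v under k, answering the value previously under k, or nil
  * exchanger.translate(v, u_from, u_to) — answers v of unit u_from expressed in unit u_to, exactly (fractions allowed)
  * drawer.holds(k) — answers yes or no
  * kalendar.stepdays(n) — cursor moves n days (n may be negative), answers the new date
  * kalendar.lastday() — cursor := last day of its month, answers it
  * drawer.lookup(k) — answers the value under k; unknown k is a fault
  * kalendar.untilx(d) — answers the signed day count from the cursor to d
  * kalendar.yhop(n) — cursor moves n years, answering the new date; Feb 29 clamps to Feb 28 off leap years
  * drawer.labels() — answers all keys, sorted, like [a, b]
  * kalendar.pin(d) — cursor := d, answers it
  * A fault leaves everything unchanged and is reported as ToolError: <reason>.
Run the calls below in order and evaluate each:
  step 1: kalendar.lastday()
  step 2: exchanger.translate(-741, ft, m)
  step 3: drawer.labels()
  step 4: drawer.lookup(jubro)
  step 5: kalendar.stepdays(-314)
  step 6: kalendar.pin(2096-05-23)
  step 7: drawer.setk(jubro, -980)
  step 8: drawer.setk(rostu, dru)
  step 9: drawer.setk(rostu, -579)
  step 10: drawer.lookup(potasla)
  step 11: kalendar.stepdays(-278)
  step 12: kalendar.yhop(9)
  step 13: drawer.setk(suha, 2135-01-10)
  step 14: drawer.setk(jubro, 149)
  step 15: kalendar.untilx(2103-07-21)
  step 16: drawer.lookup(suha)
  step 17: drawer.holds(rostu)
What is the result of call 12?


Answer: 2104-08-19

Derivation:
Now I run kalendar.lastday, yielding 2084-10-31.
Using exchanger.translate(v→-741, u_from→ft, u_to→m), which returns -282321/1250.
Invoking drawer.labels, and observe [jubro, potasla, rostu].
Invoking drawer.lookup(k→jubro), — result: flovap.
Next I call kalendar.stepdays(n→-314), → 2083-12-22.
Invoking kalendar.pin(d→2096-05-23), giving 2096-05-23.
I run drawer.setk(k→jubro, v→-980), and see flovap.
I invoke drawer.setk(k→rostu, v→dru), giving traco.
I run drawer.setk(k→rostu, v→-579), and see dru.
I run drawer.lookup(k→potasla), — result: -796.
I run kalendar.stepdays(n→-278), and observe 2095-08-19.
Using kalendar.yhop(n→9), which returns 2104-08-19.
Now I run drawer.setk(k→suha, v→2135-01-10), — result: nil.
Then drawer.setk(k→jubro, v→149), — result: -980.
I invoke kalendar.untilx(d→2103-07-21), and get -395.
Using drawer.lookup(k→suha), and get 2135-01-10.
Now I run drawer.holds(k→rostu), yielding yes.


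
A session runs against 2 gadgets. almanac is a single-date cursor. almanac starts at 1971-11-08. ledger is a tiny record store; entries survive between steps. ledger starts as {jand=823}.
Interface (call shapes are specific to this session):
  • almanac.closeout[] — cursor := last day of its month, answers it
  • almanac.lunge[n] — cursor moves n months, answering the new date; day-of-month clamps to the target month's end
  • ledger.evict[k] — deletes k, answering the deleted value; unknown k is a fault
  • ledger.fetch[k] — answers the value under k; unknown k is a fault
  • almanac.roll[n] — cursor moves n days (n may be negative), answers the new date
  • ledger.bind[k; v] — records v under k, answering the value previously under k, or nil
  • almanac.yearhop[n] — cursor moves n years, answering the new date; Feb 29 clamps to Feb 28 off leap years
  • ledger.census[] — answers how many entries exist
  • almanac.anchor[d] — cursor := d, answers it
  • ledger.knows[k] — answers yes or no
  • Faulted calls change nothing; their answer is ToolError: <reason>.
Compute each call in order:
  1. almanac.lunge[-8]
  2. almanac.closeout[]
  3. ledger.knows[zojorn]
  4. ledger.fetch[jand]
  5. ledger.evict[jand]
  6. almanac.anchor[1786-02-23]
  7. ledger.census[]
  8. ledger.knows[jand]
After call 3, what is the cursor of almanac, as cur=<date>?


Answer: cur=1971-03-31

Derivation:
// lunge(n=-8) == 1971-03-08
// closeout() == 1971-03-31
// knows(k=zojorn) == no
// fetch(k=jand) == 823
// evict(k=jand) == 823
// anchor(d=1786-02-23) == 1786-02-23
// census() == 0
// knows(k=jand) == no


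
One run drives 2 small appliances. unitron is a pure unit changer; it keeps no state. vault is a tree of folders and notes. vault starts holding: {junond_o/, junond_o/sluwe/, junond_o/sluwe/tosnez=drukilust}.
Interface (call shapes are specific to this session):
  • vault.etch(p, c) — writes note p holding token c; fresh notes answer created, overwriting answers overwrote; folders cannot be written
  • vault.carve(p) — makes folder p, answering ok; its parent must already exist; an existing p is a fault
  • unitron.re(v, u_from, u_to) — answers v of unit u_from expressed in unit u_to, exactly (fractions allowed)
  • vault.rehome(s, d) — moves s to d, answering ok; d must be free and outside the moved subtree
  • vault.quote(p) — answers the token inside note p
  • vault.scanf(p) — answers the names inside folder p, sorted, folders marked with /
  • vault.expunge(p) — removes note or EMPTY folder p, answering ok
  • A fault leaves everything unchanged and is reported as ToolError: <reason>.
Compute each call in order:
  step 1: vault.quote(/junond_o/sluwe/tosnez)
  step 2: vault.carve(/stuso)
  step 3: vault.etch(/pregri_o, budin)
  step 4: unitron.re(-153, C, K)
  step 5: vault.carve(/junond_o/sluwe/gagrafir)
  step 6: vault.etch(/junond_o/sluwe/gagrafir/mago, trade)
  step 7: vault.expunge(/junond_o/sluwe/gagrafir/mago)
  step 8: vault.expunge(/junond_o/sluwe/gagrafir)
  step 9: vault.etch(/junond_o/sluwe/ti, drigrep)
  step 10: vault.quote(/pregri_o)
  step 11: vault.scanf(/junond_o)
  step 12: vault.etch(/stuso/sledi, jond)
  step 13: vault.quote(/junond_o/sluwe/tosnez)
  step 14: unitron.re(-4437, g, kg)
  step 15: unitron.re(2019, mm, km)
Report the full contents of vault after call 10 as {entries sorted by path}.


% 1. vault.quote(p=/junond_o/sluwe/tosnez) -> drukilust
% 2. vault.carve(p=/stuso) -> ok
% 3. vault.etch(p=/pregri_o, c=budin) -> created
% 4. unitron.re(v=-153, u_from=C, u_to=K) -> 2403/20
% 5. vault.carve(p=/junond_o/sluwe/gagrafir) -> ok
% 6. vault.etch(p=/junond_o/sluwe/gagrafir/mago, c=trade) -> created
% 7. vault.expunge(p=/junond_o/sluwe/gagrafir/mago) -> ok
% 8. vault.expunge(p=/junond_o/sluwe/gagrafir) -> ok
% 9. vault.etch(p=/junond_o/sluwe/ti, c=drigrep) -> created
% 10. vault.quote(p=/pregri_o) -> budin
% 11. vault.scanf(p=/junond_o) -> [sluwe/]
% 12. vault.etch(p=/stuso/sledi, c=jond) -> created
% 13. vault.quote(p=/junond_o/sluwe/tosnez) -> drukilust
% 14. unitron.re(v=-4437, u_from=g, u_to=kg) -> -4437/1000
% 15. unitron.re(v=2019, u_from=mm, u_to=km) -> 2019/1000000

Answer: {junond_o/, junond_o/sluwe/, junond_o/sluwe/ti=drigrep, junond_o/sluwe/tosnez=drukilust, pregri_o=budin, stuso/}


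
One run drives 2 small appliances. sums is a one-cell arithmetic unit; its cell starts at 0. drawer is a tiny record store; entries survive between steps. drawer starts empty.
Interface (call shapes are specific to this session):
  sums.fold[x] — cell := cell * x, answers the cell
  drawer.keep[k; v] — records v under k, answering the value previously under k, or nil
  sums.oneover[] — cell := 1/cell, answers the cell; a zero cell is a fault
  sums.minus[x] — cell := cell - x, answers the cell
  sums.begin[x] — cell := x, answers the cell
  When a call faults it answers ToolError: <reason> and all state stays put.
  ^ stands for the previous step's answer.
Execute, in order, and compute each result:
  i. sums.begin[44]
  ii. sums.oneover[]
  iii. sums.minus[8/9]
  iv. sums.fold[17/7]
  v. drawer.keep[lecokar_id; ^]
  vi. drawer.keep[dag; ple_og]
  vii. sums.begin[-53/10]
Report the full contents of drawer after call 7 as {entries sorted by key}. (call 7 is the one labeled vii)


Then sums.begin on 44, giving 44.
Next I call sums.oneover(), → 1/44.
I invoke sums.minus on 8/9, and see -343/396.
Then sums.fold on 17/7, giving -833/396.
Using drawer.keep on lecokar_id, ^, which returns nil.
I try drawer.keep on dag, ple_og, and see nil.
I invoke sums.begin on -53/10, and observe -53/10.

Answer: {dag=ple_og, lecokar_id=-833/396}
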